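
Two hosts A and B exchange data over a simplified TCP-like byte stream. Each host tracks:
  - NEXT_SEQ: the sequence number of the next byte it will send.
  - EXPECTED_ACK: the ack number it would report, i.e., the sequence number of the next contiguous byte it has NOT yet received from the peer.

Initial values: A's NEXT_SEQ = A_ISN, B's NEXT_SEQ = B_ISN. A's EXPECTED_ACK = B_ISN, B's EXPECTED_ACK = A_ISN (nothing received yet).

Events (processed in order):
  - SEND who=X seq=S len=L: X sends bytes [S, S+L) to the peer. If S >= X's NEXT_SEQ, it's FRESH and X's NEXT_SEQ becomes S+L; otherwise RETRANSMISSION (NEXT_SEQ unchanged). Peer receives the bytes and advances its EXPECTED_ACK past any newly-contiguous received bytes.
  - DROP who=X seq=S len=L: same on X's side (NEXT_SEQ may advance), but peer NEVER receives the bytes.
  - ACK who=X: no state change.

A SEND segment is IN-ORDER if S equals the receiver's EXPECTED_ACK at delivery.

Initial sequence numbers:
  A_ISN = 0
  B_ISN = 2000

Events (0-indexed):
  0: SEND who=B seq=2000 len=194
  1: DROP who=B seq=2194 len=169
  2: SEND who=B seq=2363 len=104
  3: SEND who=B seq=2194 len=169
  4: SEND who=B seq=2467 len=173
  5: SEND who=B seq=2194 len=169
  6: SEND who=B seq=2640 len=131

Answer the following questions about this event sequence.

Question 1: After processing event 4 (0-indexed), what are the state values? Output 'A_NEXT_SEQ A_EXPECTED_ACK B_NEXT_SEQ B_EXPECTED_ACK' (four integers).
After event 0: A_seq=0 A_ack=2194 B_seq=2194 B_ack=0
After event 1: A_seq=0 A_ack=2194 B_seq=2363 B_ack=0
After event 2: A_seq=0 A_ack=2194 B_seq=2467 B_ack=0
After event 3: A_seq=0 A_ack=2467 B_seq=2467 B_ack=0
After event 4: A_seq=0 A_ack=2640 B_seq=2640 B_ack=0

0 2640 2640 0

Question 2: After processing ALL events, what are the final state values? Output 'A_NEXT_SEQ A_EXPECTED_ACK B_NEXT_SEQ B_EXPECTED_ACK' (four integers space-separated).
Answer: 0 2771 2771 0

Derivation:
After event 0: A_seq=0 A_ack=2194 B_seq=2194 B_ack=0
After event 1: A_seq=0 A_ack=2194 B_seq=2363 B_ack=0
After event 2: A_seq=0 A_ack=2194 B_seq=2467 B_ack=0
After event 3: A_seq=0 A_ack=2467 B_seq=2467 B_ack=0
After event 4: A_seq=0 A_ack=2640 B_seq=2640 B_ack=0
After event 5: A_seq=0 A_ack=2640 B_seq=2640 B_ack=0
After event 6: A_seq=0 A_ack=2771 B_seq=2771 B_ack=0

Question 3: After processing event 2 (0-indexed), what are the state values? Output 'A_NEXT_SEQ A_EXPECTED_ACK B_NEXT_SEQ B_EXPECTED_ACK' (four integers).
After event 0: A_seq=0 A_ack=2194 B_seq=2194 B_ack=0
After event 1: A_seq=0 A_ack=2194 B_seq=2363 B_ack=0
After event 2: A_seq=0 A_ack=2194 B_seq=2467 B_ack=0

0 2194 2467 0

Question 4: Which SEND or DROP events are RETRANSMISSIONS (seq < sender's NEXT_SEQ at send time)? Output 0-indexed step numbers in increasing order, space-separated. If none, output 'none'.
Step 0: SEND seq=2000 -> fresh
Step 1: DROP seq=2194 -> fresh
Step 2: SEND seq=2363 -> fresh
Step 3: SEND seq=2194 -> retransmit
Step 4: SEND seq=2467 -> fresh
Step 5: SEND seq=2194 -> retransmit
Step 6: SEND seq=2640 -> fresh

Answer: 3 5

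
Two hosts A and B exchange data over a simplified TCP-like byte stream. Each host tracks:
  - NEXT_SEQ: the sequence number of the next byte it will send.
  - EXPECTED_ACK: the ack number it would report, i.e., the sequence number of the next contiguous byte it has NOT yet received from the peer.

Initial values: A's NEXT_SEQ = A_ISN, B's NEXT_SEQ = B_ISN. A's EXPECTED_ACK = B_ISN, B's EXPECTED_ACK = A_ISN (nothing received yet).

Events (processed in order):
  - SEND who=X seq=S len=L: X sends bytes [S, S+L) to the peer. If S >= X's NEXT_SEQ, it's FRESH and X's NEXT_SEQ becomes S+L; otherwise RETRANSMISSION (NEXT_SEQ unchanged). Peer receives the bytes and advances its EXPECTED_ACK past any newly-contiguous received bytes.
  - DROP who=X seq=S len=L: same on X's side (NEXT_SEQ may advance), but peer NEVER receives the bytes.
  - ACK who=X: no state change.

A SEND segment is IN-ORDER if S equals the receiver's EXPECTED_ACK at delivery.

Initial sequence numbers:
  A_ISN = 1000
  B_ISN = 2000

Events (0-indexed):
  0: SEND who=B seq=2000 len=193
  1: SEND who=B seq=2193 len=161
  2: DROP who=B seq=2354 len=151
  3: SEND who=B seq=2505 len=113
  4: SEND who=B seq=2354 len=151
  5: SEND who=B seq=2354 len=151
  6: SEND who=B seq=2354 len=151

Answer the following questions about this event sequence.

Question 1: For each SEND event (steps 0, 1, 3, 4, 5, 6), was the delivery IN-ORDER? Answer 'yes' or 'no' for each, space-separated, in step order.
Step 0: SEND seq=2000 -> in-order
Step 1: SEND seq=2193 -> in-order
Step 3: SEND seq=2505 -> out-of-order
Step 4: SEND seq=2354 -> in-order
Step 5: SEND seq=2354 -> out-of-order
Step 6: SEND seq=2354 -> out-of-order

Answer: yes yes no yes no no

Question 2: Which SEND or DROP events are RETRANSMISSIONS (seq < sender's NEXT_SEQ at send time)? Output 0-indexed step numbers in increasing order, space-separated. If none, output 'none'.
Step 0: SEND seq=2000 -> fresh
Step 1: SEND seq=2193 -> fresh
Step 2: DROP seq=2354 -> fresh
Step 3: SEND seq=2505 -> fresh
Step 4: SEND seq=2354 -> retransmit
Step 5: SEND seq=2354 -> retransmit
Step 6: SEND seq=2354 -> retransmit

Answer: 4 5 6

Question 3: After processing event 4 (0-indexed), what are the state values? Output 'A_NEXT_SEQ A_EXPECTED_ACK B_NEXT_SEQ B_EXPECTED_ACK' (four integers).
After event 0: A_seq=1000 A_ack=2193 B_seq=2193 B_ack=1000
After event 1: A_seq=1000 A_ack=2354 B_seq=2354 B_ack=1000
After event 2: A_seq=1000 A_ack=2354 B_seq=2505 B_ack=1000
After event 3: A_seq=1000 A_ack=2354 B_seq=2618 B_ack=1000
After event 4: A_seq=1000 A_ack=2618 B_seq=2618 B_ack=1000

1000 2618 2618 1000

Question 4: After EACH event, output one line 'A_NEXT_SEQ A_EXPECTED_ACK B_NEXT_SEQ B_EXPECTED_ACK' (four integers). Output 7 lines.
1000 2193 2193 1000
1000 2354 2354 1000
1000 2354 2505 1000
1000 2354 2618 1000
1000 2618 2618 1000
1000 2618 2618 1000
1000 2618 2618 1000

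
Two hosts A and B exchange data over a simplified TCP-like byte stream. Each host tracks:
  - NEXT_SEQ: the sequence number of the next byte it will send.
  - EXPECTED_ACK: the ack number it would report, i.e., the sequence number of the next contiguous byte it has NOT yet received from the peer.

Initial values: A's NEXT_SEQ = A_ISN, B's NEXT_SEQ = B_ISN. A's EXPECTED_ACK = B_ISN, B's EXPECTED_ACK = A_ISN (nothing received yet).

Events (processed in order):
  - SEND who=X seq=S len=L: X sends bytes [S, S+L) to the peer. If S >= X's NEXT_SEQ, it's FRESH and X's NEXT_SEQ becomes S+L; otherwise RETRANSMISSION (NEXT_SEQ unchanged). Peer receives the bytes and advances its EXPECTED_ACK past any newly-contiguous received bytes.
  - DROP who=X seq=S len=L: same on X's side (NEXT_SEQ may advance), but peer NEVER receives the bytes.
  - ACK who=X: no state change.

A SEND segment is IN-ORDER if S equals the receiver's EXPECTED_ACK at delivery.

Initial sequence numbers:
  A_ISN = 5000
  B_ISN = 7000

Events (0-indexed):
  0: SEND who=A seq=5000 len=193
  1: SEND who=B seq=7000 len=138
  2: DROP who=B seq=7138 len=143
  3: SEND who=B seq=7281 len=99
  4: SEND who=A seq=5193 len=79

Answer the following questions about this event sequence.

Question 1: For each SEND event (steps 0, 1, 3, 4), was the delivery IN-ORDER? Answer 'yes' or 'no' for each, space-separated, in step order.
Step 0: SEND seq=5000 -> in-order
Step 1: SEND seq=7000 -> in-order
Step 3: SEND seq=7281 -> out-of-order
Step 4: SEND seq=5193 -> in-order

Answer: yes yes no yes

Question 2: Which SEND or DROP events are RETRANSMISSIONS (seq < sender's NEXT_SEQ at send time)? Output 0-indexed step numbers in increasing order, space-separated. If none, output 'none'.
Answer: none

Derivation:
Step 0: SEND seq=5000 -> fresh
Step 1: SEND seq=7000 -> fresh
Step 2: DROP seq=7138 -> fresh
Step 3: SEND seq=7281 -> fresh
Step 4: SEND seq=5193 -> fresh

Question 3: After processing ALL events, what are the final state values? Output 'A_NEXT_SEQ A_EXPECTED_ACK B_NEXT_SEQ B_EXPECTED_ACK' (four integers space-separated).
Answer: 5272 7138 7380 5272

Derivation:
After event 0: A_seq=5193 A_ack=7000 B_seq=7000 B_ack=5193
After event 1: A_seq=5193 A_ack=7138 B_seq=7138 B_ack=5193
After event 2: A_seq=5193 A_ack=7138 B_seq=7281 B_ack=5193
After event 3: A_seq=5193 A_ack=7138 B_seq=7380 B_ack=5193
After event 4: A_seq=5272 A_ack=7138 B_seq=7380 B_ack=5272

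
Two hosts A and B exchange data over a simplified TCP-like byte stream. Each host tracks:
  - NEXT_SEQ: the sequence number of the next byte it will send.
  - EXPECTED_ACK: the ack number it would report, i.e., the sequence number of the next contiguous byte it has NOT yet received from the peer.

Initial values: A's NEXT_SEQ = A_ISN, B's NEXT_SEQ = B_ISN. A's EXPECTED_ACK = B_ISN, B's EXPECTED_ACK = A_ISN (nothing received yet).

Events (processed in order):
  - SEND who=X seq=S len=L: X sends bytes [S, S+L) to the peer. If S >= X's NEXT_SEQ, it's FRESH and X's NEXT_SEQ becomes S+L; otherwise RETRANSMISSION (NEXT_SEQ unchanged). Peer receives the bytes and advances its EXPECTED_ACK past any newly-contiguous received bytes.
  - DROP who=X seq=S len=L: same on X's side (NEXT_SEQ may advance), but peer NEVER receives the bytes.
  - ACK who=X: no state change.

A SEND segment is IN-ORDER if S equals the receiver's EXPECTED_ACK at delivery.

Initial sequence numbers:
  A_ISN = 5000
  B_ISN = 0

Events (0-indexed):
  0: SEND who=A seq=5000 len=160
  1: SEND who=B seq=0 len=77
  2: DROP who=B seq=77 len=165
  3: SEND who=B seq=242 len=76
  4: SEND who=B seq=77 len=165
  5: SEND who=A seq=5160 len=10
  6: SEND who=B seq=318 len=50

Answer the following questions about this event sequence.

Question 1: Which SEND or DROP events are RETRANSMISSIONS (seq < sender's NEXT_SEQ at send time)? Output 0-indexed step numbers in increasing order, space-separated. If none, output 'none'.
Step 0: SEND seq=5000 -> fresh
Step 1: SEND seq=0 -> fresh
Step 2: DROP seq=77 -> fresh
Step 3: SEND seq=242 -> fresh
Step 4: SEND seq=77 -> retransmit
Step 5: SEND seq=5160 -> fresh
Step 6: SEND seq=318 -> fresh

Answer: 4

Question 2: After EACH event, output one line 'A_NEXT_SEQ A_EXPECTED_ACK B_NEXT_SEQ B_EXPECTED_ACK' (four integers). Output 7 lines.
5160 0 0 5160
5160 77 77 5160
5160 77 242 5160
5160 77 318 5160
5160 318 318 5160
5170 318 318 5170
5170 368 368 5170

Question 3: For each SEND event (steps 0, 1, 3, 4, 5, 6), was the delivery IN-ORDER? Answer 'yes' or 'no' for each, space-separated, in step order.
Step 0: SEND seq=5000 -> in-order
Step 1: SEND seq=0 -> in-order
Step 3: SEND seq=242 -> out-of-order
Step 4: SEND seq=77 -> in-order
Step 5: SEND seq=5160 -> in-order
Step 6: SEND seq=318 -> in-order

Answer: yes yes no yes yes yes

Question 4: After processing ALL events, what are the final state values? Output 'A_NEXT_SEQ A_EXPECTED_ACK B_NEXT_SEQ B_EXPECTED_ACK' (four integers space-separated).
Answer: 5170 368 368 5170

Derivation:
After event 0: A_seq=5160 A_ack=0 B_seq=0 B_ack=5160
After event 1: A_seq=5160 A_ack=77 B_seq=77 B_ack=5160
After event 2: A_seq=5160 A_ack=77 B_seq=242 B_ack=5160
After event 3: A_seq=5160 A_ack=77 B_seq=318 B_ack=5160
After event 4: A_seq=5160 A_ack=318 B_seq=318 B_ack=5160
After event 5: A_seq=5170 A_ack=318 B_seq=318 B_ack=5170
After event 6: A_seq=5170 A_ack=368 B_seq=368 B_ack=5170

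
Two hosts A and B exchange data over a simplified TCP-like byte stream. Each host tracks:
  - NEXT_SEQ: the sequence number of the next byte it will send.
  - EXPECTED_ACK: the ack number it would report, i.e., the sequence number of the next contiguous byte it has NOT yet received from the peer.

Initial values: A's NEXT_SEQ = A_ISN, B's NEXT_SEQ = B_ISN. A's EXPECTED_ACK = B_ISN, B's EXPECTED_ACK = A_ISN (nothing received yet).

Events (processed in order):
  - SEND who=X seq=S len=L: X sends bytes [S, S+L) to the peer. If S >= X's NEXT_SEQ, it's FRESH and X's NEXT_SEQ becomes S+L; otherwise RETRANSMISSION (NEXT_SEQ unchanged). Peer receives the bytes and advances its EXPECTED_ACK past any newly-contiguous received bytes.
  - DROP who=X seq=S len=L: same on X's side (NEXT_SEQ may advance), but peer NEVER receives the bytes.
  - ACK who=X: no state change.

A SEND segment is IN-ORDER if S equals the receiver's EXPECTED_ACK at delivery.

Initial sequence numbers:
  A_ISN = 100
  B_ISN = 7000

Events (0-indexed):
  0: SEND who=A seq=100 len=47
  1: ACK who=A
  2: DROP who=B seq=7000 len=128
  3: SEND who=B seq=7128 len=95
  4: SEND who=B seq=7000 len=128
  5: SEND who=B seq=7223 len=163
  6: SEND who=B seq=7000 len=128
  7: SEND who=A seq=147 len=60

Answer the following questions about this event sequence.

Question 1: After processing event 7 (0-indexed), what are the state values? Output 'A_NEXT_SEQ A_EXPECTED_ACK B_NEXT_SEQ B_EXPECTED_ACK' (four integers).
After event 0: A_seq=147 A_ack=7000 B_seq=7000 B_ack=147
After event 1: A_seq=147 A_ack=7000 B_seq=7000 B_ack=147
After event 2: A_seq=147 A_ack=7000 B_seq=7128 B_ack=147
After event 3: A_seq=147 A_ack=7000 B_seq=7223 B_ack=147
After event 4: A_seq=147 A_ack=7223 B_seq=7223 B_ack=147
After event 5: A_seq=147 A_ack=7386 B_seq=7386 B_ack=147
After event 6: A_seq=147 A_ack=7386 B_seq=7386 B_ack=147
After event 7: A_seq=207 A_ack=7386 B_seq=7386 B_ack=207

207 7386 7386 207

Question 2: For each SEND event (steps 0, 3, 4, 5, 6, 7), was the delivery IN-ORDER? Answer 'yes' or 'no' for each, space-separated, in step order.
Step 0: SEND seq=100 -> in-order
Step 3: SEND seq=7128 -> out-of-order
Step 4: SEND seq=7000 -> in-order
Step 5: SEND seq=7223 -> in-order
Step 6: SEND seq=7000 -> out-of-order
Step 7: SEND seq=147 -> in-order

Answer: yes no yes yes no yes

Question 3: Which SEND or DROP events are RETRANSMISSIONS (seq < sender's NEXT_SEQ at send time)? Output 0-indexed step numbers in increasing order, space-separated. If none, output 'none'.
Answer: 4 6

Derivation:
Step 0: SEND seq=100 -> fresh
Step 2: DROP seq=7000 -> fresh
Step 3: SEND seq=7128 -> fresh
Step 4: SEND seq=7000 -> retransmit
Step 5: SEND seq=7223 -> fresh
Step 6: SEND seq=7000 -> retransmit
Step 7: SEND seq=147 -> fresh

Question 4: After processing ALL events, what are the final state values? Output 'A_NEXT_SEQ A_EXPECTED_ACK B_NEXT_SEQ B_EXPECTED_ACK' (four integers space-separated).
After event 0: A_seq=147 A_ack=7000 B_seq=7000 B_ack=147
After event 1: A_seq=147 A_ack=7000 B_seq=7000 B_ack=147
After event 2: A_seq=147 A_ack=7000 B_seq=7128 B_ack=147
After event 3: A_seq=147 A_ack=7000 B_seq=7223 B_ack=147
After event 4: A_seq=147 A_ack=7223 B_seq=7223 B_ack=147
After event 5: A_seq=147 A_ack=7386 B_seq=7386 B_ack=147
After event 6: A_seq=147 A_ack=7386 B_seq=7386 B_ack=147
After event 7: A_seq=207 A_ack=7386 B_seq=7386 B_ack=207

Answer: 207 7386 7386 207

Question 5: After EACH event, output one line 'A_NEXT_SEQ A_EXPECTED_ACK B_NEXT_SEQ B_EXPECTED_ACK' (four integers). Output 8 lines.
147 7000 7000 147
147 7000 7000 147
147 7000 7128 147
147 7000 7223 147
147 7223 7223 147
147 7386 7386 147
147 7386 7386 147
207 7386 7386 207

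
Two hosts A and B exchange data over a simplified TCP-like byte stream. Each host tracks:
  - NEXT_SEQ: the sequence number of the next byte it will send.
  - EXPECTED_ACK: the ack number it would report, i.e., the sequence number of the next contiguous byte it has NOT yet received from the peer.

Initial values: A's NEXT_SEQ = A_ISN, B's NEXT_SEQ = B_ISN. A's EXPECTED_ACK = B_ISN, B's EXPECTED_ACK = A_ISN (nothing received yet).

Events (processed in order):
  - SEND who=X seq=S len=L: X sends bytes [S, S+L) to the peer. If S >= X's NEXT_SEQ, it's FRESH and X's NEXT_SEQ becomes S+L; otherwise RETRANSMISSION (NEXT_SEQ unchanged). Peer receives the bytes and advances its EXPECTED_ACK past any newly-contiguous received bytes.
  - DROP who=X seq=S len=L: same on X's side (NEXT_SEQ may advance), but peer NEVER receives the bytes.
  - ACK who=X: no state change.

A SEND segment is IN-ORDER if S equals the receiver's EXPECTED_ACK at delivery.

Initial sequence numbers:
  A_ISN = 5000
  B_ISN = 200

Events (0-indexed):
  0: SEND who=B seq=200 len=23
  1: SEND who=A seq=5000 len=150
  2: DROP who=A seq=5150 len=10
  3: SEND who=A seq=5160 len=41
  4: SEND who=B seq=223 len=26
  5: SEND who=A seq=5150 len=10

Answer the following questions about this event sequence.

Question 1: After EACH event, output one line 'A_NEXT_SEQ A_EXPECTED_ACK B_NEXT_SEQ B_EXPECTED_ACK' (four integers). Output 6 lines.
5000 223 223 5000
5150 223 223 5150
5160 223 223 5150
5201 223 223 5150
5201 249 249 5150
5201 249 249 5201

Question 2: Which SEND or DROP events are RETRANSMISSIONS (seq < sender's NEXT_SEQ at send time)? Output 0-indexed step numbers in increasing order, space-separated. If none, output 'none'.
Answer: 5

Derivation:
Step 0: SEND seq=200 -> fresh
Step 1: SEND seq=5000 -> fresh
Step 2: DROP seq=5150 -> fresh
Step 3: SEND seq=5160 -> fresh
Step 4: SEND seq=223 -> fresh
Step 5: SEND seq=5150 -> retransmit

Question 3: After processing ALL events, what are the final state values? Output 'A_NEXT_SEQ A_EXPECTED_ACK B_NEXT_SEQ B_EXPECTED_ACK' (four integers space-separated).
Answer: 5201 249 249 5201

Derivation:
After event 0: A_seq=5000 A_ack=223 B_seq=223 B_ack=5000
After event 1: A_seq=5150 A_ack=223 B_seq=223 B_ack=5150
After event 2: A_seq=5160 A_ack=223 B_seq=223 B_ack=5150
After event 3: A_seq=5201 A_ack=223 B_seq=223 B_ack=5150
After event 4: A_seq=5201 A_ack=249 B_seq=249 B_ack=5150
After event 5: A_seq=5201 A_ack=249 B_seq=249 B_ack=5201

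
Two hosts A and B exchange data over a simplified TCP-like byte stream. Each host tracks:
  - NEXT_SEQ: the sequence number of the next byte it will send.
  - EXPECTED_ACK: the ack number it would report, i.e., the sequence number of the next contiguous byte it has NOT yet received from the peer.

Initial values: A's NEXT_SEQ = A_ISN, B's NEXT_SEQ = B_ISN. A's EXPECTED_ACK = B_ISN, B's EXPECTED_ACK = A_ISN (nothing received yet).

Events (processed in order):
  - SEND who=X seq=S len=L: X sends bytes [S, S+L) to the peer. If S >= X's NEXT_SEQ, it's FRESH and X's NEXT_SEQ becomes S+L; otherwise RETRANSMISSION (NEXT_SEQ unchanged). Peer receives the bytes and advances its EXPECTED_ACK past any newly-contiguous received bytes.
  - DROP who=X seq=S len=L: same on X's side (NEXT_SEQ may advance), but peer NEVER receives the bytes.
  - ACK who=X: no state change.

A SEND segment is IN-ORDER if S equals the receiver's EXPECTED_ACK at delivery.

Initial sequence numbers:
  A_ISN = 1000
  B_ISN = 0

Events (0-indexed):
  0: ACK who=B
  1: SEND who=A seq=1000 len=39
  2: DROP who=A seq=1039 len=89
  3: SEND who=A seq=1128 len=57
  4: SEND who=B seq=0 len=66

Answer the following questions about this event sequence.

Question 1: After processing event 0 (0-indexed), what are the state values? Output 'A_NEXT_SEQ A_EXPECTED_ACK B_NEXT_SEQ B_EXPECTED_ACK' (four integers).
After event 0: A_seq=1000 A_ack=0 B_seq=0 B_ack=1000

1000 0 0 1000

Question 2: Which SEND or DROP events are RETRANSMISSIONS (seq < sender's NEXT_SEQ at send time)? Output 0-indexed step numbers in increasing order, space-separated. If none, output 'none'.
Answer: none

Derivation:
Step 1: SEND seq=1000 -> fresh
Step 2: DROP seq=1039 -> fresh
Step 3: SEND seq=1128 -> fresh
Step 4: SEND seq=0 -> fresh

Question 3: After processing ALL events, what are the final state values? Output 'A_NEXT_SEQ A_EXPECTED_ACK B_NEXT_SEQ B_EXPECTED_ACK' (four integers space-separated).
Answer: 1185 66 66 1039

Derivation:
After event 0: A_seq=1000 A_ack=0 B_seq=0 B_ack=1000
After event 1: A_seq=1039 A_ack=0 B_seq=0 B_ack=1039
After event 2: A_seq=1128 A_ack=0 B_seq=0 B_ack=1039
After event 3: A_seq=1185 A_ack=0 B_seq=0 B_ack=1039
After event 4: A_seq=1185 A_ack=66 B_seq=66 B_ack=1039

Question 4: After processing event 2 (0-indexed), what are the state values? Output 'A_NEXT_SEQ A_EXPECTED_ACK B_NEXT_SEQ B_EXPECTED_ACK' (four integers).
After event 0: A_seq=1000 A_ack=0 B_seq=0 B_ack=1000
After event 1: A_seq=1039 A_ack=0 B_seq=0 B_ack=1039
After event 2: A_seq=1128 A_ack=0 B_seq=0 B_ack=1039

1128 0 0 1039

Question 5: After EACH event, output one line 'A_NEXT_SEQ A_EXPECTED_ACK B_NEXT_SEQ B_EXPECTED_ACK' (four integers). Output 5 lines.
1000 0 0 1000
1039 0 0 1039
1128 0 0 1039
1185 0 0 1039
1185 66 66 1039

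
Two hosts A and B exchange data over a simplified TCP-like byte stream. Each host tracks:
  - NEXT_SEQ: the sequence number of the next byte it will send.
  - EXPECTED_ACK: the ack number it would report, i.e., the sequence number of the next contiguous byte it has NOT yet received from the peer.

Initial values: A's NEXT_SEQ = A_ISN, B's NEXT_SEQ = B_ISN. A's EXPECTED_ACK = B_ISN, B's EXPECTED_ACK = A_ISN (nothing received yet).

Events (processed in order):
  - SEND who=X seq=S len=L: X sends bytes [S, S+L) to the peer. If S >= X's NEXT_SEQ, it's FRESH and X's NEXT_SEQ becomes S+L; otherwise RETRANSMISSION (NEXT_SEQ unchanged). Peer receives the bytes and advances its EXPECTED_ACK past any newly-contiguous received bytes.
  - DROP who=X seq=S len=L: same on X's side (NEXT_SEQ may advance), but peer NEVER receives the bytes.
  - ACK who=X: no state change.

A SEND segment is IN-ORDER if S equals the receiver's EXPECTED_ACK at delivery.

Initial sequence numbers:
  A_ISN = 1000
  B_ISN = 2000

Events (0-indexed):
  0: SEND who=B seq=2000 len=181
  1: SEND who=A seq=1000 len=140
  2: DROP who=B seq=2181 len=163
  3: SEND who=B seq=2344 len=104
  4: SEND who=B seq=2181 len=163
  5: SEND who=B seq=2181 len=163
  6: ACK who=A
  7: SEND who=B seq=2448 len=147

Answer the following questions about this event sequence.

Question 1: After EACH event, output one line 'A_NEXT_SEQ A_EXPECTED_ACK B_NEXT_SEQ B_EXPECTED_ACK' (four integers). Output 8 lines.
1000 2181 2181 1000
1140 2181 2181 1140
1140 2181 2344 1140
1140 2181 2448 1140
1140 2448 2448 1140
1140 2448 2448 1140
1140 2448 2448 1140
1140 2595 2595 1140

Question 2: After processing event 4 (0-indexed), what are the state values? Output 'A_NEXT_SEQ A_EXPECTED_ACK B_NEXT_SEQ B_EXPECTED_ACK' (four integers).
After event 0: A_seq=1000 A_ack=2181 B_seq=2181 B_ack=1000
After event 1: A_seq=1140 A_ack=2181 B_seq=2181 B_ack=1140
After event 2: A_seq=1140 A_ack=2181 B_seq=2344 B_ack=1140
After event 3: A_seq=1140 A_ack=2181 B_seq=2448 B_ack=1140
After event 4: A_seq=1140 A_ack=2448 B_seq=2448 B_ack=1140

1140 2448 2448 1140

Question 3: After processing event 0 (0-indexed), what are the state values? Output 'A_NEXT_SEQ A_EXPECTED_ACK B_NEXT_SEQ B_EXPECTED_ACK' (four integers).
After event 0: A_seq=1000 A_ack=2181 B_seq=2181 B_ack=1000

1000 2181 2181 1000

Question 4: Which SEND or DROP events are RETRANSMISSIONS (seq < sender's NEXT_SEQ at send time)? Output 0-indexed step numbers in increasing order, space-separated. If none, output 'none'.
Answer: 4 5

Derivation:
Step 0: SEND seq=2000 -> fresh
Step 1: SEND seq=1000 -> fresh
Step 2: DROP seq=2181 -> fresh
Step 3: SEND seq=2344 -> fresh
Step 4: SEND seq=2181 -> retransmit
Step 5: SEND seq=2181 -> retransmit
Step 7: SEND seq=2448 -> fresh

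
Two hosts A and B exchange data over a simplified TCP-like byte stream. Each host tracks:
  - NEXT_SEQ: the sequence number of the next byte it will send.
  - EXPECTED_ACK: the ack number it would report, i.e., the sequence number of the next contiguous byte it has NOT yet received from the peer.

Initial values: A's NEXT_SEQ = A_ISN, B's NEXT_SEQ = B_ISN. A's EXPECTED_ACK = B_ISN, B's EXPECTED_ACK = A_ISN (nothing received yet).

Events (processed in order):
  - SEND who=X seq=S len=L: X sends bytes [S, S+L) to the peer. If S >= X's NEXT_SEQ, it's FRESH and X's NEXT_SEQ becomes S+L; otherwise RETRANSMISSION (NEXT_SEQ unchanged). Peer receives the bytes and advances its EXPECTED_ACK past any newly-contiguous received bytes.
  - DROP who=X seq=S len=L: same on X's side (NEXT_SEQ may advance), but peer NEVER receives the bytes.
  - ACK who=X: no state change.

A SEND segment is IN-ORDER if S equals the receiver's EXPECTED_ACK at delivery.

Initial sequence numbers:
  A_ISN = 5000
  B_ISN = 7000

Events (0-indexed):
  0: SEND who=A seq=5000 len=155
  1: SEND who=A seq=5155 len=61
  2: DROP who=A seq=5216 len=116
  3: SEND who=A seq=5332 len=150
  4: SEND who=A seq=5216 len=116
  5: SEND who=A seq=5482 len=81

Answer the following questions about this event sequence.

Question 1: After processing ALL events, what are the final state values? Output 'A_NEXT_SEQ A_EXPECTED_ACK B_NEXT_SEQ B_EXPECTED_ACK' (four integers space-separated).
Answer: 5563 7000 7000 5563

Derivation:
After event 0: A_seq=5155 A_ack=7000 B_seq=7000 B_ack=5155
After event 1: A_seq=5216 A_ack=7000 B_seq=7000 B_ack=5216
After event 2: A_seq=5332 A_ack=7000 B_seq=7000 B_ack=5216
After event 3: A_seq=5482 A_ack=7000 B_seq=7000 B_ack=5216
After event 4: A_seq=5482 A_ack=7000 B_seq=7000 B_ack=5482
After event 5: A_seq=5563 A_ack=7000 B_seq=7000 B_ack=5563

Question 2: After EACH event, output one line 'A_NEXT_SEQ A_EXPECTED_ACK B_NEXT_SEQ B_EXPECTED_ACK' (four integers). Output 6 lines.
5155 7000 7000 5155
5216 7000 7000 5216
5332 7000 7000 5216
5482 7000 7000 5216
5482 7000 7000 5482
5563 7000 7000 5563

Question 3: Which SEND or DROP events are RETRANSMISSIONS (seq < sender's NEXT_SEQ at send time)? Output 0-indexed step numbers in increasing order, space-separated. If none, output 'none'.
Step 0: SEND seq=5000 -> fresh
Step 1: SEND seq=5155 -> fresh
Step 2: DROP seq=5216 -> fresh
Step 3: SEND seq=5332 -> fresh
Step 4: SEND seq=5216 -> retransmit
Step 5: SEND seq=5482 -> fresh

Answer: 4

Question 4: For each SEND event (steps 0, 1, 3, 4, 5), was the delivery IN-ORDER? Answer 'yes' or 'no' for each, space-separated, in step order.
Answer: yes yes no yes yes

Derivation:
Step 0: SEND seq=5000 -> in-order
Step 1: SEND seq=5155 -> in-order
Step 3: SEND seq=5332 -> out-of-order
Step 4: SEND seq=5216 -> in-order
Step 5: SEND seq=5482 -> in-order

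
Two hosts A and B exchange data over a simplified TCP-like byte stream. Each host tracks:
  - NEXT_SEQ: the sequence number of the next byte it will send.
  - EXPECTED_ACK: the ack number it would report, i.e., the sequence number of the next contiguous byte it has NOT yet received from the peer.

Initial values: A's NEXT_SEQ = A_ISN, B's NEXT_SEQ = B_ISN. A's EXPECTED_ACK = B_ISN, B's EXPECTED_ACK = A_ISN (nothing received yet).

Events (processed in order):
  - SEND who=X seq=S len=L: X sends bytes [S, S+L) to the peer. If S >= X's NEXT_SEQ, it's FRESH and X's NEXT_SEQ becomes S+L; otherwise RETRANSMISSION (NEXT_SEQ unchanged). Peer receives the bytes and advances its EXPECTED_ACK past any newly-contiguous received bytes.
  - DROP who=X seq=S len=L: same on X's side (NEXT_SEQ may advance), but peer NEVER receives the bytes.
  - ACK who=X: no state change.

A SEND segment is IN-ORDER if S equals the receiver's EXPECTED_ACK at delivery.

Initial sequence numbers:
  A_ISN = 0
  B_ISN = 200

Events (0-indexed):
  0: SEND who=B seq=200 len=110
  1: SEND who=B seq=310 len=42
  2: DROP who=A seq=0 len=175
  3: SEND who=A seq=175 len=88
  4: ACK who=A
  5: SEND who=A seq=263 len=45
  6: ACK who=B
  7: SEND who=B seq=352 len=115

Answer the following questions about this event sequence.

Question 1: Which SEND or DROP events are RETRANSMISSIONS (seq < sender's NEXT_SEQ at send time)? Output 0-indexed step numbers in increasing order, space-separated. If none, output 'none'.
Step 0: SEND seq=200 -> fresh
Step 1: SEND seq=310 -> fresh
Step 2: DROP seq=0 -> fresh
Step 3: SEND seq=175 -> fresh
Step 5: SEND seq=263 -> fresh
Step 7: SEND seq=352 -> fresh

Answer: none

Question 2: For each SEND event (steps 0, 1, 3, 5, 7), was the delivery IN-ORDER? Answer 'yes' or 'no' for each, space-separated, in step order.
Step 0: SEND seq=200 -> in-order
Step 1: SEND seq=310 -> in-order
Step 3: SEND seq=175 -> out-of-order
Step 5: SEND seq=263 -> out-of-order
Step 7: SEND seq=352 -> in-order

Answer: yes yes no no yes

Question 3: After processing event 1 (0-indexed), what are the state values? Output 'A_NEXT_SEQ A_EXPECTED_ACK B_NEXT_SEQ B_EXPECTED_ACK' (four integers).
After event 0: A_seq=0 A_ack=310 B_seq=310 B_ack=0
After event 1: A_seq=0 A_ack=352 B_seq=352 B_ack=0

0 352 352 0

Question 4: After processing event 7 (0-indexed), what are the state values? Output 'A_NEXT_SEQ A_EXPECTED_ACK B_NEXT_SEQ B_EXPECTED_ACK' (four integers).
After event 0: A_seq=0 A_ack=310 B_seq=310 B_ack=0
After event 1: A_seq=0 A_ack=352 B_seq=352 B_ack=0
After event 2: A_seq=175 A_ack=352 B_seq=352 B_ack=0
After event 3: A_seq=263 A_ack=352 B_seq=352 B_ack=0
After event 4: A_seq=263 A_ack=352 B_seq=352 B_ack=0
After event 5: A_seq=308 A_ack=352 B_seq=352 B_ack=0
After event 6: A_seq=308 A_ack=352 B_seq=352 B_ack=0
After event 7: A_seq=308 A_ack=467 B_seq=467 B_ack=0

308 467 467 0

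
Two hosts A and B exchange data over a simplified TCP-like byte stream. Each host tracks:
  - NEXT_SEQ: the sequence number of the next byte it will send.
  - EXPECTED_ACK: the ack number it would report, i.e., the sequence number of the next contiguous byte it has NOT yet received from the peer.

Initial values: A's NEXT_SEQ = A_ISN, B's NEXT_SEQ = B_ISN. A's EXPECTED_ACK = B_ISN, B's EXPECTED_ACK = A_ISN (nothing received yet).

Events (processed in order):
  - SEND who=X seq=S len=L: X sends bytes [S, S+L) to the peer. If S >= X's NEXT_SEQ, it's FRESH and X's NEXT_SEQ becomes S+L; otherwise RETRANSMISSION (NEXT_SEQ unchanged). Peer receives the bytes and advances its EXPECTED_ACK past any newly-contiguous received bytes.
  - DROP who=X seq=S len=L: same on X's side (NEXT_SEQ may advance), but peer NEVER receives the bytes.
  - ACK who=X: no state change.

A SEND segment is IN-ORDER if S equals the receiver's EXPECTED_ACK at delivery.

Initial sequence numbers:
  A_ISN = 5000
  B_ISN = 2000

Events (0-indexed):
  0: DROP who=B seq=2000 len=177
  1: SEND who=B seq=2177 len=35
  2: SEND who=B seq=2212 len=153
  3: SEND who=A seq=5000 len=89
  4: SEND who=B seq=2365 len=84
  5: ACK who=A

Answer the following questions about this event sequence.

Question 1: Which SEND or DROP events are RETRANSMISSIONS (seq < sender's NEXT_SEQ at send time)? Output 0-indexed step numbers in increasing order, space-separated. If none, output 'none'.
Step 0: DROP seq=2000 -> fresh
Step 1: SEND seq=2177 -> fresh
Step 2: SEND seq=2212 -> fresh
Step 3: SEND seq=5000 -> fresh
Step 4: SEND seq=2365 -> fresh

Answer: none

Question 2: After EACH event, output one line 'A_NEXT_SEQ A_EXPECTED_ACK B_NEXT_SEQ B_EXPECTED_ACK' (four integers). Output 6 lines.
5000 2000 2177 5000
5000 2000 2212 5000
5000 2000 2365 5000
5089 2000 2365 5089
5089 2000 2449 5089
5089 2000 2449 5089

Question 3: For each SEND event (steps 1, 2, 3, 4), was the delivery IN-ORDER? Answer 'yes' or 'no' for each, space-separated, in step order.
Step 1: SEND seq=2177 -> out-of-order
Step 2: SEND seq=2212 -> out-of-order
Step 3: SEND seq=5000 -> in-order
Step 4: SEND seq=2365 -> out-of-order

Answer: no no yes no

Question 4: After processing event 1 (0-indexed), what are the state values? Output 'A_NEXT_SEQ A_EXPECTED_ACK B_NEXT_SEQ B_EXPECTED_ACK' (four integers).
After event 0: A_seq=5000 A_ack=2000 B_seq=2177 B_ack=5000
After event 1: A_seq=5000 A_ack=2000 B_seq=2212 B_ack=5000

5000 2000 2212 5000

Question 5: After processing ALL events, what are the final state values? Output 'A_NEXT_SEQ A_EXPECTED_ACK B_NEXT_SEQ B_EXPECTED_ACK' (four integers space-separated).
Answer: 5089 2000 2449 5089

Derivation:
After event 0: A_seq=5000 A_ack=2000 B_seq=2177 B_ack=5000
After event 1: A_seq=5000 A_ack=2000 B_seq=2212 B_ack=5000
After event 2: A_seq=5000 A_ack=2000 B_seq=2365 B_ack=5000
After event 3: A_seq=5089 A_ack=2000 B_seq=2365 B_ack=5089
After event 4: A_seq=5089 A_ack=2000 B_seq=2449 B_ack=5089
After event 5: A_seq=5089 A_ack=2000 B_seq=2449 B_ack=5089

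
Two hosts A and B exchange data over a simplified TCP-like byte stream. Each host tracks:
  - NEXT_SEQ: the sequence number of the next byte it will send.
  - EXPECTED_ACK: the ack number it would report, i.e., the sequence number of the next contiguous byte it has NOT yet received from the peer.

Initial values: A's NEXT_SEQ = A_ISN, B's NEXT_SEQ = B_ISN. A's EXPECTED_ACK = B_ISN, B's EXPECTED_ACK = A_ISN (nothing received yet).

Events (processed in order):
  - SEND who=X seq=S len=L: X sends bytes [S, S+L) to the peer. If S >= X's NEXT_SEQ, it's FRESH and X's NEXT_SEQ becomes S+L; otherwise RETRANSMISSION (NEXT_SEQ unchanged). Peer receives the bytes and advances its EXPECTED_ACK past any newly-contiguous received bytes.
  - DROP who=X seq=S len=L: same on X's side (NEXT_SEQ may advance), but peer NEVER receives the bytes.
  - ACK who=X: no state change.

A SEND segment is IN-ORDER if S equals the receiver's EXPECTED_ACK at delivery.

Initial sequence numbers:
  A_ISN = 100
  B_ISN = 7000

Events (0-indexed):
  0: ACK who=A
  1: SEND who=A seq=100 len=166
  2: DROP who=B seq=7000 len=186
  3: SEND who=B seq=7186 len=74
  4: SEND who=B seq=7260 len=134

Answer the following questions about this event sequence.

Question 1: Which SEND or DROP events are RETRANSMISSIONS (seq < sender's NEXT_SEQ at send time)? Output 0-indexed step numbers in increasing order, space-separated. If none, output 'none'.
Step 1: SEND seq=100 -> fresh
Step 2: DROP seq=7000 -> fresh
Step 3: SEND seq=7186 -> fresh
Step 4: SEND seq=7260 -> fresh

Answer: none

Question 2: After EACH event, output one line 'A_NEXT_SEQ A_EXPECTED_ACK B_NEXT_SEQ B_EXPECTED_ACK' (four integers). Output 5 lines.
100 7000 7000 100
266 7000 7000 266
266 7000 7186 266
266 7000 7260 266
266 7000 7394 266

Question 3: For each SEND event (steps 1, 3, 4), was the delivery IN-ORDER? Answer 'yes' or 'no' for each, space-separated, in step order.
Answer: yes no no

Derivation:
Step 1: SEND seq=100 -> in-order
Step 3: SEND seq=7186 -> out-of-order
Step 4: SEND seq=7260 -> out-of-order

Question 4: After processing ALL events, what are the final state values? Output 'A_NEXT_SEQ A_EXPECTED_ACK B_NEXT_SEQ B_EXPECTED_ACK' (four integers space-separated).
Answer: 266 7000 7394 266

Derivation:
After event 0: A_seq=100 A_ack=7000 B_seq=7000 B_ack=100
After event 1: A_seq=266 A_ack=7000 B_seq=7000 B_ack=266
After event 2: A_seq=266 A_ack=7000 B_seq=7186 B_ack=266
After event 3: A_seq=266 A_ack=7000 B_seq=7260 B_ack=266
After event 4: A_seq=266 A_ack=7000 B_seq=7394 B_ack=266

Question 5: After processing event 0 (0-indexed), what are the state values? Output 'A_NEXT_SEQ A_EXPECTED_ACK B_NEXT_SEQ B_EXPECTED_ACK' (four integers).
After event 0: A_seq=100 A_ack=7000 B_seq=7000 B_ack=100

100 7000 7000 100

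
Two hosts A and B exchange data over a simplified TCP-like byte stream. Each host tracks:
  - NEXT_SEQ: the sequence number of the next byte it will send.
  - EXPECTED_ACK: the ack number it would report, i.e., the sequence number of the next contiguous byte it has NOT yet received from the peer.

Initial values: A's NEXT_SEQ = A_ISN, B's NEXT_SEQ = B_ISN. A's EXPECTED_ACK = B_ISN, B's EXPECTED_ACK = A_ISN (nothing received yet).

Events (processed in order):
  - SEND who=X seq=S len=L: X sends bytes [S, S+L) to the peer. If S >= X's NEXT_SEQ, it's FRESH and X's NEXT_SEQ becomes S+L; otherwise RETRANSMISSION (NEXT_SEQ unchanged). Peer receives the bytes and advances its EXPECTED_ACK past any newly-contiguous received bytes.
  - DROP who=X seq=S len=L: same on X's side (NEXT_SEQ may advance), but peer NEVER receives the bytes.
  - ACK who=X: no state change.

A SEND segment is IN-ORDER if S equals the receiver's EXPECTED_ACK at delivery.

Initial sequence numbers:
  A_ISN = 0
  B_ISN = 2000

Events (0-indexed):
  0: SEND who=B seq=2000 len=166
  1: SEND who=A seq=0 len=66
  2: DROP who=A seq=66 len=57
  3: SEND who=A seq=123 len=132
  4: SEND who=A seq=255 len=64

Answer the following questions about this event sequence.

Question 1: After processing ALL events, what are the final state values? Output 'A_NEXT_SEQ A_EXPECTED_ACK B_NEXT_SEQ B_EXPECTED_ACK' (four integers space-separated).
Answer: 319 2166 2166 66

Derivation:
After event 0: A_seq=0 A_ack=2166 B_seq=2166 B_ack=0
After event 1: A_seq=66 A_ack=2166 B_seq=2166 B_ack=66
After event 2: A_seq=123 A_ack=2166 B_seq=2166 B_ack=66
After event 3: A_seq=255 A_ack=2166 B_seq=2166 B_ack=66
After event 4: A_seq=319 A_ack=2166 B_seq=2166 B_ack=66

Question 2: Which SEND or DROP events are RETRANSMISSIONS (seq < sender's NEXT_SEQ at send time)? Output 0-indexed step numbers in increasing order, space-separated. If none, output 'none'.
Answer: none

Derivation:
Step 0: SEND seq=2000 -> fresh
Step 1: SEND seq=0 -> fresh
Step 2: DROP seq=66 -> fresh
Step 3: SEND seq=123 -> fresh
Step 4: SEND seq=255 -> fresh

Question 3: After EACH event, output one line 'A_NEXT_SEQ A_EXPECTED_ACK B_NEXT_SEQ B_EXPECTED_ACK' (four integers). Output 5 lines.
0 2166 2166 0
66 2166 2166 66
123 2166 2166 66
255 2166 2166 66
319 2166 2166 66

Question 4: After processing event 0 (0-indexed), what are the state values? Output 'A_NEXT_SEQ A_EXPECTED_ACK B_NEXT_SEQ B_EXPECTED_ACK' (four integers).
After event 0: A_seq=0 A_ack=2166 B_seq=2166 B_ack=0

0 2166 2166 0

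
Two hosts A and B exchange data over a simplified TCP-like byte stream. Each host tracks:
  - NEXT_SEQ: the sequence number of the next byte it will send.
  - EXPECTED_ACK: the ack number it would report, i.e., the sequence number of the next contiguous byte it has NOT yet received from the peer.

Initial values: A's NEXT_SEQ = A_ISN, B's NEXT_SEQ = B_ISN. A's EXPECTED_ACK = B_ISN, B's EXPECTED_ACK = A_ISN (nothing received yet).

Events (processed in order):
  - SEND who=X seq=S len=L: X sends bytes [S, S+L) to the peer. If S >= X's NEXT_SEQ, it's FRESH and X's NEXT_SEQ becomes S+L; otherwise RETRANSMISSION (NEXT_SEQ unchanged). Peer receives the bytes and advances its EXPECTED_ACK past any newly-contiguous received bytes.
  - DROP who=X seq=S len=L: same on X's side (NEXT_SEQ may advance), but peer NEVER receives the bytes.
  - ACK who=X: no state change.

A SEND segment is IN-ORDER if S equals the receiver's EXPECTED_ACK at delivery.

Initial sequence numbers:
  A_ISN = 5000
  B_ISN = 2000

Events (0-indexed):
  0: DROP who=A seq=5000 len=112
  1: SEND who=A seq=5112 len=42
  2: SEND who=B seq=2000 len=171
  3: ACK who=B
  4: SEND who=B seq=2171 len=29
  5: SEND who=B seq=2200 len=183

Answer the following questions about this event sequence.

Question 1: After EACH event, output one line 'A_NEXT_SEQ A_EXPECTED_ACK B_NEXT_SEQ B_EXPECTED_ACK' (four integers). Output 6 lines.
5112 2000 2000 5000
5154 2000 2000 5000
5154 2171 2171 5000
5154 2171 2171 5000
5154 2200 2200 5000
5154 2383 2383 5000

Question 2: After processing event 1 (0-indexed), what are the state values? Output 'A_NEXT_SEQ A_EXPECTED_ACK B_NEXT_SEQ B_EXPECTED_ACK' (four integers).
After event 0: A_seq=5112 A_ack=2000 B_seq=2000 B_ack=5000
After event 1: A_seq=5154 A_ack=2000 B_seq=2000 B_ack=5000

5154 2000 2000 5000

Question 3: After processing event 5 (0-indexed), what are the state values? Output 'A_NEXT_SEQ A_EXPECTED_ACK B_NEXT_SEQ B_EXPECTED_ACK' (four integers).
After event 0: A_seq=5112 A_ack=2000 B_seq=2000 B_ack=5000
After event 1: A_seq=5154 A_ack=2000 B_seq=2000 B_ack=5000
After event 2: A_seq=5154 A_ack=2171 B_seq=2171 B_ack=5000
After event 3: A_seq=5154 A_ack=2171 B_seq=2171 B_ack=5000
After event 4: A_seq=5154 A_ack=2200 B_seq=2200 B_ack=5000
After event 5: A_seq=5154 A_ack=2383 B_seq=2383 B_ack=5000

5154 2383 2383 5000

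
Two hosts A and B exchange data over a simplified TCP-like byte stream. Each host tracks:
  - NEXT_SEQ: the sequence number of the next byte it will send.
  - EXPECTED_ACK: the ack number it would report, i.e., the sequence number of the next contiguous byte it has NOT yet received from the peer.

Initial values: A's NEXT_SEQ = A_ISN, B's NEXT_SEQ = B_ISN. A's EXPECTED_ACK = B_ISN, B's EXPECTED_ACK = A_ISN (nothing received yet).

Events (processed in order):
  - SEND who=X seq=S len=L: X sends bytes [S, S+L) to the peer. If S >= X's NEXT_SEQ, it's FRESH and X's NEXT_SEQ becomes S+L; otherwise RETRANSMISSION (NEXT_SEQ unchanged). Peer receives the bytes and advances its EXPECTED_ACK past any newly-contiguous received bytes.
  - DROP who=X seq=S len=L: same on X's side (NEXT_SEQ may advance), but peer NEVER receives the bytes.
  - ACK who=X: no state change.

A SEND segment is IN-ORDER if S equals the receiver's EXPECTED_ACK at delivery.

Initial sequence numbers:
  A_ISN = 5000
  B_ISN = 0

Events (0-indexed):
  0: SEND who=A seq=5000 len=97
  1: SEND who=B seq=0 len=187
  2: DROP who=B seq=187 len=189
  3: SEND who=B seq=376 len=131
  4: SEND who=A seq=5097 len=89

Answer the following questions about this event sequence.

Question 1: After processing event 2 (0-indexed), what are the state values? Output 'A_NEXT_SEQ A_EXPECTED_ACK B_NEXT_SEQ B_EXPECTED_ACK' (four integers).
After event 0: A_seq=5097 A_ack=0 B_seq=0 B_ack=5097
After event 1: A_seq=5097 A_ack=187 B_seq=187 B_ack=5097
After event 2: A_seq=5097 A_ack=187 B_seq=376 B_ack=5097

5097 187 376 5097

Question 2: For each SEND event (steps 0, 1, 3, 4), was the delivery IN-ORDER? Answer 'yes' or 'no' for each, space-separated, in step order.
Answer: yes yes no yes

Derivation:
Step 0: SEND seq=5000 -> in-order
Step 1: SEND seq=0 -> in-order
Step 3: SEND seq=376 -> out-of-order
Step 4: SEND seq=5097 -> in-order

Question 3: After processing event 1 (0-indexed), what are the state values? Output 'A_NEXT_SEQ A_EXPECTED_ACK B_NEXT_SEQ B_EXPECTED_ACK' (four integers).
After event 0: A_seq=5097 A_ack=0 B_seq=0 B_ack=5097
After event 1: A_seq=5097 A_ack=187 B_seq=187 B_ack=5097

5097 187 187 5097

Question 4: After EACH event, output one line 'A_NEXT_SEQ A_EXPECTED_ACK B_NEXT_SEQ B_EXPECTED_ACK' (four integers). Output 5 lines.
5097 0 0 5097
5097 187 187 5097
5097 187 376 5097
5097 187 507 5097
5186 187 507 5186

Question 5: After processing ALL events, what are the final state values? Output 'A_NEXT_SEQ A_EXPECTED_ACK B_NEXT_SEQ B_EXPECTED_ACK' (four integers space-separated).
After event 0: A_seq=5097 A_ack=0 B_seq=0 B_ack=5097
After event 1: A_seq=5097 A_ack=187 B_seq=187 B_ack=5097
After event 2: A_seq=5097 A_ack=187 B_seq=376 B_ack=5097
After event 3: A_seq=5097 A_ack=187 B_seq=507 B_ack=5097
After event 4: A_seq=5186 A_ack=187 B_seq=507 B_ack=5186

Answer: 5186 187 507 5186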